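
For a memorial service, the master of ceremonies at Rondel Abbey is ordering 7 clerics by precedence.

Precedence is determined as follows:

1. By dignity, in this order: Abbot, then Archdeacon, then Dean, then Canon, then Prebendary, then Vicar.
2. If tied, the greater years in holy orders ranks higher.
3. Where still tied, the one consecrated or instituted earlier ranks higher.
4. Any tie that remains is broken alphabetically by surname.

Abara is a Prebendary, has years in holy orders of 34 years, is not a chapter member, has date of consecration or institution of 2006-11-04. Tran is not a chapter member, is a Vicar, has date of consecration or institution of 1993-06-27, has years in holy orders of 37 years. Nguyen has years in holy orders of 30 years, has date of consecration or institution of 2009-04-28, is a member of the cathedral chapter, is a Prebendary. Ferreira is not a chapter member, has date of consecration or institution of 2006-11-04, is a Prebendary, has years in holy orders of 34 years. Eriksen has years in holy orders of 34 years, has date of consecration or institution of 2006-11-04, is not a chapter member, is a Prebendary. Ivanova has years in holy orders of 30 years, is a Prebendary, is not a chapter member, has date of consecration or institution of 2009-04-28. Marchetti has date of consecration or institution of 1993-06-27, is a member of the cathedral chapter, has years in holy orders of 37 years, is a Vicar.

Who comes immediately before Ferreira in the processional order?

Eriksen

By dignity: Abara, Eriksen, Ferreira, Ivanova and Nguyen (Prebendary); then Marchetti and Tran (Vicar).
Among Abara, Eriksen, Ferreira, Ivanova and Nguyen, by years in holy orders (higher first): Abara, Eriksen and Ferreira (34 years) before Ivanova and Nguyen (30 years).
Abara, Eriksen and Ferreira all have date of consecration or institution 2006-11-04, so the next rule applies.
Among Abara, Eriksen and Ferreira, alphabetically by surname: Abara before Eriksen before Ferreira.
Ivanova and Nguyen both have date of consecration or institution 2009-04-28, so the next rule applies.
Among Ivanova and Nguyen, alphabetically by surname: Ivanova before Nguyen.
Marchetti and Tran both have years in holy orders 37 years, so the next rule applies.
Marchetti and Tran both have date of consecration or institution 1993-06-27, so the next rule applies.
Among Marchetti and Tran, alphabetically by surname: Marchetti before Tran.
Order: Abara, Eriksen, Ferreira, Ivanova, Nguyen, Marchetti, Tran.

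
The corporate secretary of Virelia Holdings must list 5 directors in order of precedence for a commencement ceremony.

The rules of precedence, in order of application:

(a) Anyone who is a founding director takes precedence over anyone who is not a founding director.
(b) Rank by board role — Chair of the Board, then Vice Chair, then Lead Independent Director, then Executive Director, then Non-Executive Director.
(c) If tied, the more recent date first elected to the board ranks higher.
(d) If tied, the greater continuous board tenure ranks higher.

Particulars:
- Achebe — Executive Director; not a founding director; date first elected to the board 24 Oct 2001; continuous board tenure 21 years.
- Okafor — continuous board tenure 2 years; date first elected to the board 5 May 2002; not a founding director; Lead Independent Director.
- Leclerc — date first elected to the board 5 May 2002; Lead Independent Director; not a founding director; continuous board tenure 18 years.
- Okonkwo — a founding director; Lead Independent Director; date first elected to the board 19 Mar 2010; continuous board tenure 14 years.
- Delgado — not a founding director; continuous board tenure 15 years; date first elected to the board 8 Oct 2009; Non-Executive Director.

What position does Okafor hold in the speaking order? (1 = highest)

3

By the first rule: Okonkwo (a founding director); then Leclerc, Okafor, Achebe and Delgado (each not a founding director).
Among Leclerc, Okafor, Achebe and Delgado, by board role: Leclerc and Okafor (Lead Independent Director) before Achebe (Executive Director) before Delgado (Non-Executive Director).
Leclerc and Okafor both have date first elected to the board 5 May 2002, so the next rule applies.
Among Leclerc and Okafor, by continuous board tenure (higher first): Leclerc (18 years) before Okafor (2 years).
Order: Okonkwo, Leclerc, Okafor, Achebe, Delgado. So position 3.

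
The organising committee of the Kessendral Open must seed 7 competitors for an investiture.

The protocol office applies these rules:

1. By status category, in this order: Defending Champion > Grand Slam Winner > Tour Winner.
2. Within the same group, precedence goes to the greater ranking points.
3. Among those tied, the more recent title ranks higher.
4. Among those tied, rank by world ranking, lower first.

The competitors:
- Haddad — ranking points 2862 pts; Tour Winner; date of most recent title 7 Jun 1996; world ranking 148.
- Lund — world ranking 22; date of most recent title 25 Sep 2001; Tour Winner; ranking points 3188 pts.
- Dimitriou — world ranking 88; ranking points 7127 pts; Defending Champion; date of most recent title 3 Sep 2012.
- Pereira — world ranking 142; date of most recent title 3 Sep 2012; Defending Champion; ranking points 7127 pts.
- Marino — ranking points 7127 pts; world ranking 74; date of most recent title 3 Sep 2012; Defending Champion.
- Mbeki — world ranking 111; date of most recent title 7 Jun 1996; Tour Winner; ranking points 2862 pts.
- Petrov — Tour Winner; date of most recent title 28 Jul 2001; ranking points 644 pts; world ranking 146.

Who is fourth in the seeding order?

By status category: Marino, Dimitriou and Pereira (Defending Champion); then Lund, Mbeki, Haddad and Petrov (Tour Winner).
Marino, Dimitriou and Pereira all have ranking points 7127 pts, so the next rule applies.
Marino, Dimitriou and Pereira all have date of most recent title 3 Sep 2012, so the next rule applies.
Among Marino, Dimitriou and Pereira, by world ranking (lower first): Marino (74) before Dimitriou (88) before Pereira (142).
Among Lund, Mbeki, Haddad and Petrov, by ranking points (higher first): Lund (3188 pts) before Mbeki and Haddad (2862 pts) before Petrov (644 pts).
Mbeki and Haddad both have date of most recent title 7 Jun 1996, so the next rule applies.
Among Mbeki and Haddad, by world ranking (lower first): Mbeki (111) before Haddad (148).
Order: Marino, Dimitriou, Pereira, Lund, Mbeki, Haddad, Petrov.

Lund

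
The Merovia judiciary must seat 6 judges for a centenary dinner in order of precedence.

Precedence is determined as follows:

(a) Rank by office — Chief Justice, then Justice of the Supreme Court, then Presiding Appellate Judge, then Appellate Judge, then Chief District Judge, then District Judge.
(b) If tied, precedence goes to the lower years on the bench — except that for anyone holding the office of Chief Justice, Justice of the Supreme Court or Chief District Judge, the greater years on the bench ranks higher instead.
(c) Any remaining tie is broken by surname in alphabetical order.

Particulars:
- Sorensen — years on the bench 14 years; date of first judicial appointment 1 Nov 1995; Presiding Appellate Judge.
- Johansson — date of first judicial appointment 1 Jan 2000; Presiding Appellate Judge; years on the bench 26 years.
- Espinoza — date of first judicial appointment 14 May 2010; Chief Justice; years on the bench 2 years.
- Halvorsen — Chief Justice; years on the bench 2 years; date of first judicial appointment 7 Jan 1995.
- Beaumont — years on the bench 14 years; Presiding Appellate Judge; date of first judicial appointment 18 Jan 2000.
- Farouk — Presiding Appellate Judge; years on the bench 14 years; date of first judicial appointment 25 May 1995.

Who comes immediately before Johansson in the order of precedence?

Sorensen

By office: Espinoza and Halvorsen (Chief Justice); then Beaumont, Farouk, Sorensen and Johansson (Presiding Appellate Judge).
Espinoza and Halvorsen both have years on the bench 2 years, so the next rule applies.
Among Espinoza and Halvorsen, alphabetically by surname: Espinoza before Halvorsen.
Among Beaumont, Farouk, Sorensen and Johansson, by years on the bench (lower first): Beaumont, Farouk and Sorensen (14 years) before Johansson (26 years).
Among Beaumont, Farouk and Sorensen, alphabetically by surname: Beaumont before Farouk before Sorensen.
Order: Espinoza, Halvorsen, Beaumont, Farouk, Sorensen, Johansson.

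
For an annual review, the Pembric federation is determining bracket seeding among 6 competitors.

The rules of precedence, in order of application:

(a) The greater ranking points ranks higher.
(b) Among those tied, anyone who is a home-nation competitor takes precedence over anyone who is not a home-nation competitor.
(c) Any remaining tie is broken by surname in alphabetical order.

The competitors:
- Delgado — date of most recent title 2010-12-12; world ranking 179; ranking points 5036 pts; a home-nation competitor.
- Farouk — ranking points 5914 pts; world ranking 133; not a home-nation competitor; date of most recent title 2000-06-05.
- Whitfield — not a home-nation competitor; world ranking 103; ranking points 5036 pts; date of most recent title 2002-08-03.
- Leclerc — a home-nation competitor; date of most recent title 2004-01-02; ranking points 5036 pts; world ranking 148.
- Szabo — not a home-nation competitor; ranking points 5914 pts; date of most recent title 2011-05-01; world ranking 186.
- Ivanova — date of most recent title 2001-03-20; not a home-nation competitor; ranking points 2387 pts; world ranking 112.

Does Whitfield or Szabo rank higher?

By ranking points (higher first): Farouk and Szabo (both 5914 pts); then Delgado, Leclerc and Whitfield (each 5036 pts); then Ivanova (2387 pts).
Farouk and Szabo are each not a home-nation competitor, so the next rule applies.
Among Farouk and Szabo, alphabetically by surname: Farouk before Szabo.
Among Delgado, Leclerc and Whitfield, a home-nation competitor before not a home-nation competitor: Delgado and Leclerc (a home-nation competitor) before Whitfield (not a home-nation competitor).
Among Delgado and Leclerc, alphabetically by surname: Delgado before Leclerc.
So Szabo takes precedence.

Szabo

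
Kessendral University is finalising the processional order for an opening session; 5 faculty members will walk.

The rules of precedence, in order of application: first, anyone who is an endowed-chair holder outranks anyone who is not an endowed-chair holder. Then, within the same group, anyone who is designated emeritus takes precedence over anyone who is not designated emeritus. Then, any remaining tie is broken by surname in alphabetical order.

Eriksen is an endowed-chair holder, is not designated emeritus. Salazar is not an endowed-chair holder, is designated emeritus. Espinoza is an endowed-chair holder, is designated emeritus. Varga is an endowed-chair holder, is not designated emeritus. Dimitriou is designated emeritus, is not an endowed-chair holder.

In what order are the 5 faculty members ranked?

By the first rule: Espinoza, Eriksen and Varga (each an endowed-chair holder); then Dimitriou and Salazar (both not an endowed-chair holder).
Among Espinoza, Eriksen and Varga, designated emeritus before not designated emeritus: Espinoza (designated emeritus) before Eriksen and Varga (not designated emeritus).
Among Eriksen and Varga, alphabetically by surname: Eriksen before Varga.
Dimitriou and Salazar are each designated emeritus, so the next rule applies.
Among Dimitriou and Salazar, alphabetically by surname: Dimitriou before Salazar.
Full order: Espinoza, Eriksen, Varga, Dimitriou, Salazar.

Espinoza, Eriksen, Varga, Dimitriou, Salazar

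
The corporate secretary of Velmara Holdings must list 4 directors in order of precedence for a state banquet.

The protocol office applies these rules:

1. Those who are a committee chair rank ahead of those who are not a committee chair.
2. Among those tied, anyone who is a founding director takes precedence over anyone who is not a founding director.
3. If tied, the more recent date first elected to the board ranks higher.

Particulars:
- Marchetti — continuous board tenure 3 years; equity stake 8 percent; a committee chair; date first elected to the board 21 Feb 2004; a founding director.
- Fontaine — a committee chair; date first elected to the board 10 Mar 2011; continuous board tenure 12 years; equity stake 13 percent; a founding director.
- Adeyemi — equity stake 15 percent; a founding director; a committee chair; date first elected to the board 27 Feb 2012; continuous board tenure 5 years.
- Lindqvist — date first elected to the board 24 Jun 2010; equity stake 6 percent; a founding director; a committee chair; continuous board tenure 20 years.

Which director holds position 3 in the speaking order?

Lindqvist

By the first rule: Adeyemi, Fontaine, Lindqvist and Marchetti (each a committee chair).
Adeyemi, Fontaine, Lindqvist and Marchetti are each a founding director, so the next rule applies.
Among Adeyemi, Fontaine, Lindqvist and Marchetti, by date first elected to the board (later first): Adeyemi (27 Feb 2012) before Fontaine (10 Mar 2011) before Lindqvist (24 Jun 2010) before Marchetti (21 Feb 2004).
Order: Adeyemi, Fontaine, Lindqvist, Marchetti.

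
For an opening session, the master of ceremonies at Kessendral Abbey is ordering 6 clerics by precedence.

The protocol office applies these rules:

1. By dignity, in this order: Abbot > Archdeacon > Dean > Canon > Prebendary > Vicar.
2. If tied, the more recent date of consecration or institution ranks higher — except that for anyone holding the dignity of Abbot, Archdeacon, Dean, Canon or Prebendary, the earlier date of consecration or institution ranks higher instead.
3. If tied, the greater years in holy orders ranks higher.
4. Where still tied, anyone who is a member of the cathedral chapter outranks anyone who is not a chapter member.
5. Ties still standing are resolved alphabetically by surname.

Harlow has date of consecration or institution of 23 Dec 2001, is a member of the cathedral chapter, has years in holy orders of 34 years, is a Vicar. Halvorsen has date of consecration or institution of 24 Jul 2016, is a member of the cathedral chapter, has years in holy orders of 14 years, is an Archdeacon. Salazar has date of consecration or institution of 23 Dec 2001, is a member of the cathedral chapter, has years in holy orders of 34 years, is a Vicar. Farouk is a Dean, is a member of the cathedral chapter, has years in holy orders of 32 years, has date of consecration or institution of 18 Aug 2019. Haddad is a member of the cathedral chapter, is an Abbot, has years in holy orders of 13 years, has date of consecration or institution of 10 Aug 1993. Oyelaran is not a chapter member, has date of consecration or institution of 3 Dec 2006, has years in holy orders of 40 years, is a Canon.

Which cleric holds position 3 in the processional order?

Farouk

By dignity: Haddad (Abbot); then Halvorsen (Archdeacon); then Farouk (Dean); then Oyelaran (Canon); then Harlow and Salazar (Vicar).
Harlow and Salazar both have date of consecration or institution 23 Dec 2001, so the next rule applies.
Harlow and Salazar both have years in holy orders 34 years, so the next rule applies.
Harlow and Salazar are each a member of the cathedral chapter, so the next rule applies.
Among Harlow and Salazar, alphabetically by surname: Harlow before Salazar.
Order: Haddad, Halvorsen, Farouk, Oyelaran, Harlow, Salazar.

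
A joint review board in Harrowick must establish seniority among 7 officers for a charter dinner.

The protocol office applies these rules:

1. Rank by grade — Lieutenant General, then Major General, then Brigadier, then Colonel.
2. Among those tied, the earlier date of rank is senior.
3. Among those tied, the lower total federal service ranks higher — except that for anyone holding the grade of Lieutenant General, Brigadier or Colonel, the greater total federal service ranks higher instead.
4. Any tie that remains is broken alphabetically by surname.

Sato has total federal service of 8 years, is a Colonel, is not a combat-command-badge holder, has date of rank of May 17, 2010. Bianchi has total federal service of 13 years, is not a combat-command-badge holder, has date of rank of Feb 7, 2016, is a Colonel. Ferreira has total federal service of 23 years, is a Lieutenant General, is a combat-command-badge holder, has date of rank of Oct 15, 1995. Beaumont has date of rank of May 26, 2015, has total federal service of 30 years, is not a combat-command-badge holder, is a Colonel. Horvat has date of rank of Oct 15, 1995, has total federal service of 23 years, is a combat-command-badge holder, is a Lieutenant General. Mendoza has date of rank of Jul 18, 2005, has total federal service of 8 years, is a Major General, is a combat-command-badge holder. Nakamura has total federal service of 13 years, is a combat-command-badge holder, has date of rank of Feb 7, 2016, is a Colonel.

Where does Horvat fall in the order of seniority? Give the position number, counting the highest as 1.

By grade: Ferreira and Horvat (Lieutenant General); then Mendoza (Major General); then Sato, Beaumont, Bianchi and Nakamura (Colonel).
Ferreira and Horvat both have date of rank Oct 15, 1995, so the next rule applies.
Ferreira and Horvat both have total federal service 23 years, so the next rule applies.
Among Ferreira and Horvat, alphabetically by surname: Ferreira before Horvat.
Among Sato, Beaumont, Bianchi and Nakamura, by date of rank (earlier first): Sato (May 17, 2010) before Beaumont (May 26, 2015) before Bianchi and Nakamura (Feb 7, 2016).
Bianchi and Nakamura both have total federal service 13 years, so the next rule applies.
Among Bianchi and Nakamura, alphabetically by surname: Bianchi before Nakamura.
Order: Ferreira, Horvat, Mendoza, Sato, Beaumont, Bianchi, Nakamura. So position 2.

2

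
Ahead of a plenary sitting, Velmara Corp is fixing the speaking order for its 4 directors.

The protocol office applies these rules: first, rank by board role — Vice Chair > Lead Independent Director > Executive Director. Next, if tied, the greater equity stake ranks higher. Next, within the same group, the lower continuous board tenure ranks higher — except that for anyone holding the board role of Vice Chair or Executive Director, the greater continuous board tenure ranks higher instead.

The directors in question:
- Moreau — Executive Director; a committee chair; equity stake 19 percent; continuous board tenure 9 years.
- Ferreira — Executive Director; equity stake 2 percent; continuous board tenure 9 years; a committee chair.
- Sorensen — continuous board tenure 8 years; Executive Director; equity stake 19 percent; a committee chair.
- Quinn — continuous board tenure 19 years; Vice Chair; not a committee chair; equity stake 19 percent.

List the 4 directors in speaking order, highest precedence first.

By board role: Quinn (Vice Chair); then Moreau, Sorensen and Ferreira (Executive Director).
Among Moreau, Sorensen and Ferreira, by equity stake (higher first): Moreau and Sorensen (19 percent) before Ferreira (2 percent).
Among Moreau and Sorensen, by continuous board tenure (higher first) (reversed rule for this group): Moreau (9 years) before Sorensen (8 years).
Full order: Quinn, Moreau, Sorensen, Ferreira.

Quinn, Moreau, Sorensen, Ferreira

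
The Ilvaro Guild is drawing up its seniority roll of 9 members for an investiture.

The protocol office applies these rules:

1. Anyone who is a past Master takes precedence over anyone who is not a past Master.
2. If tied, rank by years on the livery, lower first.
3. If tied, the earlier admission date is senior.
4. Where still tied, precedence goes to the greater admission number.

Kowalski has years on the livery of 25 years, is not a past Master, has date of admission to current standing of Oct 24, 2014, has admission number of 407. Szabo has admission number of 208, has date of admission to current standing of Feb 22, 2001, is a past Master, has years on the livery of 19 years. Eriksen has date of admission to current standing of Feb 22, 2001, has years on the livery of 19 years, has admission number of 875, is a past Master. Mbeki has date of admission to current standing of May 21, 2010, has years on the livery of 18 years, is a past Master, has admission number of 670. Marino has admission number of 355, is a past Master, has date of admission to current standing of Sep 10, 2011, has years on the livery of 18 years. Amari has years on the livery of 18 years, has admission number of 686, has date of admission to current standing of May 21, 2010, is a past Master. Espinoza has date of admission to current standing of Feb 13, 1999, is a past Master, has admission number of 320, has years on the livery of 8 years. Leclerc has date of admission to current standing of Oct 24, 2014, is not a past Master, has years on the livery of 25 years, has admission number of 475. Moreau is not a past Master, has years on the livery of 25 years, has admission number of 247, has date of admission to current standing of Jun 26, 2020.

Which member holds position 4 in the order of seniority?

Marino

By the first rule: Espinoza, Amari, Mbeki, Marino, Eriksen and Szabo (each a past Master); then Leclerc, Kowalski and Moreau (each not a past Master).
Among Espinoza, Amari, Mbeki, Marino, Eriksen and Szabo, by years on the livery (lower first): Espinoza (8 years) before Amari, Mbeki and Marino (18 years) before Eriksen and Szabo (19 years).
Among Amari, Mbeki and Marino, by date of admission to current standing (earlier first): Amari and Mbeki (May 21, 2010) before Marino (Sep 10, 2011).
Among Amari and Mbeki, by admission number (higher first): Amari (686) before Mbeki (670).
Eriksen and Szabo both have date of admission to current standing Feb 22, 2001, so the next rule applies.
Among Eriksen and Szabo, by admission number (higher first): Eriksen (875) before Szabo (208).
Leclerc, Kowalski and Moreau all have years on the livery 25 years, so the next rule applies.
Among Leclerc, Kowalski and Moreau, by date of admission to current standing (earlier first): Leclerc and Kowalski (Oct 24, 2014) before Moreau (Jun 26, 2020).
Among Leclerc and Kowalski, by admission number (higher first): Leclerc (475) before Kowalski (407).
Order: Espinoza, Amari, Mbeki, Marino, Eriksen, Szabo, Leclerc, Kowalski, Moreau.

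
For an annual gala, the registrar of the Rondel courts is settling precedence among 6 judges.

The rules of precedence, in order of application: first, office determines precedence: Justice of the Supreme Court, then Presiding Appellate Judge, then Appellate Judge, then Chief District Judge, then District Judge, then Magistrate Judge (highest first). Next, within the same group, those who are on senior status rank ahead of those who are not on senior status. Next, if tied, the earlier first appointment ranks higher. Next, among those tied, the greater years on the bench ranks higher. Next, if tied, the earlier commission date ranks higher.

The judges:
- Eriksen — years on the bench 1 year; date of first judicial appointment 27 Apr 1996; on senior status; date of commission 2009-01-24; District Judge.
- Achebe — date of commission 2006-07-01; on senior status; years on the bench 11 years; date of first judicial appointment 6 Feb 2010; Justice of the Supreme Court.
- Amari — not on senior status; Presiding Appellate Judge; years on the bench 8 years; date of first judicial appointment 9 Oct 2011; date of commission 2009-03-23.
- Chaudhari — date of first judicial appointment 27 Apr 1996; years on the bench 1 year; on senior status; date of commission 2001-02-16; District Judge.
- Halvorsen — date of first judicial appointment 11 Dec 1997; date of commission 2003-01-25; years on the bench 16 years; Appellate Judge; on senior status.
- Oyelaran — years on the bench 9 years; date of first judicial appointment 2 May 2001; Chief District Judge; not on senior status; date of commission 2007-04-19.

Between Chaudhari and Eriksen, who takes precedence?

Chaudhari

By office: Achebe (Justice of the Supreme Court); then Amari (Presiding Appellate Judge); then Halvorsen (Appellate Judge); then Oyelaran (Chief District Judge); then Chaudhari and Eriksen (District Judge).
Chaudhari and Eriksen are each on senior status, so the next rule applies.
Chaudhari and Eriksen both have date of first judicial appointment 27 Apr 1996, so the next rule applies.
Chaudhari and Eriksen both have years on the bench 1 year, so the next rule applies.
Among Chaudhari and Eriksen, by date of commission (earlier first): Chaudhari (2001-02-16) before Eriksen (2009-01-24).
So Chaudhari takes precedence.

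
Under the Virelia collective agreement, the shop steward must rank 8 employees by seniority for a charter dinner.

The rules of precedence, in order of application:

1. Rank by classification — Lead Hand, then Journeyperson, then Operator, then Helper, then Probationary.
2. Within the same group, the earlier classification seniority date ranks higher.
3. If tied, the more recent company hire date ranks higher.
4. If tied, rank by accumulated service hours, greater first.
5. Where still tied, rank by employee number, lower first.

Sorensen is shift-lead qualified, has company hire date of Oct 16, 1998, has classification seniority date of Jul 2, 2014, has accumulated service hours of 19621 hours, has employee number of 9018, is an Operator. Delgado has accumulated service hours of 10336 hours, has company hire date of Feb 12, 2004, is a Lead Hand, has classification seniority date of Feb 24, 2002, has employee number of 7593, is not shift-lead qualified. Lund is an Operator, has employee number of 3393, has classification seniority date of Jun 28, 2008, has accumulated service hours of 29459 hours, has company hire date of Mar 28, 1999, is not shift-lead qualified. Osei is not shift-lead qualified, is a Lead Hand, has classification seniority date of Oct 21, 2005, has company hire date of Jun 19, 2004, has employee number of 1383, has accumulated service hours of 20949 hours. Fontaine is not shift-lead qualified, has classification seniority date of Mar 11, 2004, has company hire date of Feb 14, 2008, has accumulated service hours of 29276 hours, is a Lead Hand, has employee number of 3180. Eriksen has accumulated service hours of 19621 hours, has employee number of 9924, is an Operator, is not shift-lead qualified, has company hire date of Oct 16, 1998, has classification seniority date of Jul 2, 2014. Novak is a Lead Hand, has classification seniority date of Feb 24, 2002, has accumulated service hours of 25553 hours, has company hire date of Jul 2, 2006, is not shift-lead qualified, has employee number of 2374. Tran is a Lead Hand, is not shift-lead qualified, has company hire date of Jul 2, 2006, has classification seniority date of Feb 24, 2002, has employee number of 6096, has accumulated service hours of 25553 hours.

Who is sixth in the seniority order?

By classification: Novak, Tran, Delgado, Fontaine and Osei (Lead Hand); then Lund, Sorensen and Eriksen (Operator).
Among Novak, Tran, Delgado, Fontaine and Osei, by classification seniority date (earlier first): Novak, Tran and Delgado (Feb 24, 2002) before Fontaine (Mar 11, 2004) before Osei (Oct 21, 2005).
Among Novak, Tran and Delgado, by company hire date (later first): Novak and Tran (Jul 2, 2006) before Delgado (Feb 12, 2004).
Novak and Tran both have accumulated service hours 25553 hours, so the next rule applies.
Among Novak and Tran, by employee number (lower first): Novak (2374) before Tran (6096).
Among Lund, Sorensen and Eriksen, by classification seniority date (earlier first): Lund (Jun 28, 2008) before Sorensen and Eriksen (Jul 2, 2014).
Sorensen and Eriksen both have company hire date Oct 16, 1998, so the next rule applies.
Sorensen and Eriksen both have accumulated service hours 19621 hours, so the next rule applies.
Among Sorensen and Eriksen, by employee number (lower first): Sorensen (9018) before Eriksen (9924).
Order: Novak, Tran, Delgado, Fontaine, Osei, Lund, Sorensen, Eriksen.

Lund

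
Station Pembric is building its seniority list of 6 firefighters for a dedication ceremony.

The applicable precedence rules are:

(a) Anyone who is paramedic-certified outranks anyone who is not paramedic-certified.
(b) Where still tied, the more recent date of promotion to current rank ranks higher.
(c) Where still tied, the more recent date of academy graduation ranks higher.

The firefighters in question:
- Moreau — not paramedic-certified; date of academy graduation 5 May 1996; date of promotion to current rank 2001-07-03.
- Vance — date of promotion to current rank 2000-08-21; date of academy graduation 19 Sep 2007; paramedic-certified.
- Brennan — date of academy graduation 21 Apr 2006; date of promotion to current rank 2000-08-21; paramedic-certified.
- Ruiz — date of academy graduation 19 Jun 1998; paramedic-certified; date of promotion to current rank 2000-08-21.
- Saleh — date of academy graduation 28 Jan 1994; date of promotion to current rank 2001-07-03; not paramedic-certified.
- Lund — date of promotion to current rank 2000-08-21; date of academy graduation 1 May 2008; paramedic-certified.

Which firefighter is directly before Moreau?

Ruiz

By the first rule: Lund, Vance, Brennan and Ruiz (each paramedic-certified); then Moreau and Saleh (both not paramedic-certified).
Lund, Vance, Brennan and Ruiz all have date of promotion to current rank 2000-08-21, so the next rule applies.
Among Lund, Vance, Brennan and Ruiz, by date of academy graduation (later first): Lund (1 May 2008) before Vance (19 Sep 2007) before Brennan (21 Apr 2006) before Ruiz (19 Jun 1998).
Moreau and Saleh both have date of promotion to current rank 2001-07-03, so the next rule applies.
Among Moreau and Saleh, by date of academy graduation (later first): Moreau (5 May 1996) before Saleh (28 Jan 1994).
Order: Lund, Vance, Brennan, Ruiz, Moreau, Saleh.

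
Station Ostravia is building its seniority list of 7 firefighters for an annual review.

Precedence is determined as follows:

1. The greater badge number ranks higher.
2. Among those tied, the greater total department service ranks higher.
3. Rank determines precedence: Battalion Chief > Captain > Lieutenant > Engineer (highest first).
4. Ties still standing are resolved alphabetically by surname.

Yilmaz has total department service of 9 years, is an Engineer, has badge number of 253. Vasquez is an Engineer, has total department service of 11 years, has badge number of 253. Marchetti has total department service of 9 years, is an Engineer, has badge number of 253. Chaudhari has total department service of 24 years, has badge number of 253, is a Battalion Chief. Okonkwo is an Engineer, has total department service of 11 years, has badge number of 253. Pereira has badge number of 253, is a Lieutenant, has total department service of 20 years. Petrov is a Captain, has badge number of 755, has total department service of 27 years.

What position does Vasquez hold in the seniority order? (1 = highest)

5

By badge number (higher first): Petrov (755); then Chaudhari, Pereira, Okonkwo, Vasquez, Marchetti and Yilmaz (each 253).
Among Chaudhari, Pereira, Okonkwo, Vasquez, Marchetti and Yilmaz, by total department service (higher first): Chaudhari (24 years) before Pereira (20 years) before Okonkwo and Vasquez (11 years) before Marchetti and Yilmaz (9 years).
Okonkwo and Vasquez are each Engineer, so the next rule applies.
Among Okonkwo and Vasquez, alphabetically by surname: Okonkwo before Vasquez.
Marchetti and Yilmaz are each Engineer, so the next rule applies.
Among Marchetti and Yilmaz, alphabetically by surname: Marchetti before Yilmaz.
Order: Petrov, Chaudhari, Pereira, Okonkwo, Vasquez, Marchetti, Yilmaz. So position 5.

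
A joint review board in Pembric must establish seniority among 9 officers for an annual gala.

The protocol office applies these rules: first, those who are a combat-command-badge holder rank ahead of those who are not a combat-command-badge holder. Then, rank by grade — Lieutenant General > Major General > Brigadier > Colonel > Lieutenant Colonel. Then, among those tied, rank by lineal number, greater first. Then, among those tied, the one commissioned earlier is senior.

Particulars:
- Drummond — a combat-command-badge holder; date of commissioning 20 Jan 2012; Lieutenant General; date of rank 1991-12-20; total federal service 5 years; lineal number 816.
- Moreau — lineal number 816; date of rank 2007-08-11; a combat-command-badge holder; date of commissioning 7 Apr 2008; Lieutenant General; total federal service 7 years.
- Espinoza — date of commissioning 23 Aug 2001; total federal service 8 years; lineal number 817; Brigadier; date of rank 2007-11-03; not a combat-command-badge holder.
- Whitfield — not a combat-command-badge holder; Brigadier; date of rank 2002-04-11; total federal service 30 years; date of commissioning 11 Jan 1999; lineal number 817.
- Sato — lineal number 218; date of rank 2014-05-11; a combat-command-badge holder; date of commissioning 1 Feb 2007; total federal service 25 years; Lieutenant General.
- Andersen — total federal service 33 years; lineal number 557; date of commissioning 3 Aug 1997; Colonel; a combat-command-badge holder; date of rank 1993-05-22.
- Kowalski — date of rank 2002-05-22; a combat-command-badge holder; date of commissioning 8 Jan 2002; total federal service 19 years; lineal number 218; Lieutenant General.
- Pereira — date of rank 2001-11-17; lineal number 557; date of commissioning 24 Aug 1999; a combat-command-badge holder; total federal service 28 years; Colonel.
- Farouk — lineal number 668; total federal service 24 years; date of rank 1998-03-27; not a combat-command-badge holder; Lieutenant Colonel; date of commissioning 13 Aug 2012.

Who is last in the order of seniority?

By the first rule: Moreau, Drummond, Kowalski, Sato, Andersen and Pereira (each a combat-command-badge holder); then Whitfield, Espinoza and Farouk (each not a combat-command-badge holder).
Among Moreau, Drummond, Kowalski, Sato, Andersen and Pereira, by grade: Moreau, Drummond, Kowalski and Sato (Lieutenant General) before Andersen and Pereira (Colonel).
Among Moreau, Drummond, Kowalski and Sato, by lineal number (higher first): Moreau and Drummond (816) before Kowalski and Sato (218).
Among Moreau and Drummond, by date of commissioning (earlier first): Moreau (7 Apr 2008) before Drummond (20 Jan 2012).
Among Kowalski and Sato, by date of commissioning (earlier first): Kowalski (8 Jan 2002) before Sato (1 Feb 2007).
Andersen and Pereira both have lineal number 557, so the next rule applies.
Among Andersen and Pereira, by date of commissioning (earlier first): Andersen (3 Aug 1997) before Pereira (24 Aug 1999).
Among Whitfield, Espinoza and Farouk, by grade: Whitfield and Espinoza (Brigadier) before Farouk (Lieutenant Colonel).
Whitfield and Espinoza both have lineal number 817, so the next rule applies.
Among Whitfield and Espinoza, by date of commissioning (earlier first): Whitfield (11 Jan 1999) before Espinoza (23 Aug 2001).
Order: Moreau, Drummond, Kowalski, Sato, Andersen, Pereira, Whitfield, Espinoza, Farouk.

Farouk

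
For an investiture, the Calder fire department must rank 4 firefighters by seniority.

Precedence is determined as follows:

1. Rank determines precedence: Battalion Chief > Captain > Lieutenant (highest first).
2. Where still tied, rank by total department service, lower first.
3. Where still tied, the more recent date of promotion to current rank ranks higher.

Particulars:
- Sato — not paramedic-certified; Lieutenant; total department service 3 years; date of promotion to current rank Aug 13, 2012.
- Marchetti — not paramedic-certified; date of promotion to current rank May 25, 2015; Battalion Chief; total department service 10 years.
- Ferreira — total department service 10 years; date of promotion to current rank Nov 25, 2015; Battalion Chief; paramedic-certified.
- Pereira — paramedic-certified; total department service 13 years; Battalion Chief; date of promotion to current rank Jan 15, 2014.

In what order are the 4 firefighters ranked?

Ferreira, Marchetti, Pereira, Sato

By rank: Ferreira, Marchetti and Pereira (Battalion Chief); then Sato (Lieutenant).
Among Ferreira, Marchetti and Pereira, by total department service (lower first): Ferreira and Marchetti (10 years) before Pereira (13 years).
Among Ferreira and Marchetti, by date of promotion to current rank (later first): Ferreira (Nov 25, 2015) before Marchetti (May 25, 2015).
Full order: Ferreira, Marchetti, Pereira, Sato.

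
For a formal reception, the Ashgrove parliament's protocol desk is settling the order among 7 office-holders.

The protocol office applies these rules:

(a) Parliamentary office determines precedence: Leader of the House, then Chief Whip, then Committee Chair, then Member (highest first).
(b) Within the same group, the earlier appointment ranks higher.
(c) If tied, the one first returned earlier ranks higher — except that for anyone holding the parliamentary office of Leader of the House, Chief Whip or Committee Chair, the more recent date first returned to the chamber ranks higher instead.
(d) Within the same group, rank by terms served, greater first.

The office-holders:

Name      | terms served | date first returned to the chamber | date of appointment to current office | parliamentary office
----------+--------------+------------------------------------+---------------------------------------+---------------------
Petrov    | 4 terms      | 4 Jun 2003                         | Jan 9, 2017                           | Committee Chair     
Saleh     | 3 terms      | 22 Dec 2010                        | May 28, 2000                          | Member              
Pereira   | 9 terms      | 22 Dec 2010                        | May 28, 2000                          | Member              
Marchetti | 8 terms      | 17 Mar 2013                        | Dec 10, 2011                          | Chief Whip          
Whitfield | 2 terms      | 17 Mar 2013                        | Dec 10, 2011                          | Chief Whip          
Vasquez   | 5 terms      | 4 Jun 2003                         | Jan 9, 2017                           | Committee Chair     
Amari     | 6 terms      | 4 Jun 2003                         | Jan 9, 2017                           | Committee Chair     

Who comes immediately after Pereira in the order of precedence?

By parliamentary office: Marchetti and Whitfield (Chief Whip); then Amari, Vasquez and Petrov (Committee Chair); then Pereira and Saleh (Member).
Marchetti and Whitfield both have date of appointment to current office Dec 10, 2011, so the next rule applies.
Marchetti and Whitfield both have date first returned to the chamber 17 Mar 2013, so the next rule applies.
Among Marchetti and Whitfield, by terms served (higher first): Marchetti (8 terms) before Whitfield (2 terms).
Amari, Vasquez and Petrov all have date of appointment to current office Jan 9, 2017, so the next rule applies.
Amari, Vasquez and Petrov all have date first returned to the chamber 4 Jun 2003, so the next rule applies.
Among Amari, Vasquez and Petrov, by terms served (higher first): Amari (6 terms) before Vasquez (5 terms) before Petrov (4 terms).
Pereira and Saleh both have date of appointment to current office May 28, 2000, so the next rule applies.
Pereira and Saleh both have date first returned to the chamber 22 Dec 2010, so the next rule applies.
Among Pereira and Saleh, by terms served (higher first): Pereira (9 terms) before Saleh (3 terms).
Order: Marchetti, Whitfield, Amari, Vasquez, Petrov, Pereira, Saleh.

Saleh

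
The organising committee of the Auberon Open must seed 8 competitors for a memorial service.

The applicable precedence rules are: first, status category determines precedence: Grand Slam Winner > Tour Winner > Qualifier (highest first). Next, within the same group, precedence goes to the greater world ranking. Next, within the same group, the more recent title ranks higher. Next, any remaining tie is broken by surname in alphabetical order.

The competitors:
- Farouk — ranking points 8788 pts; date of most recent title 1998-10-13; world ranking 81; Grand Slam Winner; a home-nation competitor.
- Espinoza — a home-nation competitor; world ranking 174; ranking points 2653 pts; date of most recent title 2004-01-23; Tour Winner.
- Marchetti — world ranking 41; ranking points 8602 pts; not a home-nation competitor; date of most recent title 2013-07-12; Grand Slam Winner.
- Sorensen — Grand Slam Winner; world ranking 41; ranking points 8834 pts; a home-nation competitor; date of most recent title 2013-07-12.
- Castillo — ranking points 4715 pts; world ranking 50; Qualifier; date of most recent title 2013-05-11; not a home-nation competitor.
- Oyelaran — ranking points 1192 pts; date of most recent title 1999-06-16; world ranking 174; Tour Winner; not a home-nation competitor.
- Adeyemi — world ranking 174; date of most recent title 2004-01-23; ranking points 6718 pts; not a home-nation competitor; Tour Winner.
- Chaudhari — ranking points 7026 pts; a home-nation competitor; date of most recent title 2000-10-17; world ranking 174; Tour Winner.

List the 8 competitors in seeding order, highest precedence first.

Farouk, Marchetti, Sorensen, Adeyemi, Espinoza, Chaudhari, Oyelaran, Castillo

By status category: Farouk, Marchetti and Sorensen (Grand Slam Winner); then Adeyemi, Espinoza, Chaudhari and Oyelaran (Tour Winner); then Castillo (Qualifier).
Among Farouk, Marchetti and Sorensen, by world ranking (higher first): Farouk (81) before Marchetti and Sorensen (41).
Marchetti and Sorensen both have date of most recent title 2013-07-12, so the next rule applies.
Among Marchetti and Sorensen, alphabetically by surname: Marchetti before Sorensen.
Adeyemi, Espinoza, Chaudhari and Oyelaran all have world ranking 174, so the next rule applies.
Among Adeyemi, Espinoza, Chaudhari and Oyelaran, by date of most recent title (later first): Adeyemi and Espinoza (2004-01-23) before Chaudhari (2000-10-17) before Oyelaran (1999-06-16).
Among Adeyemi and Espinoza, alphabetically by surname: Adeyemi before Espinoza.
Full order: Farouk, Marchetti, Sorensen, Adeyemi, Espinoza, Chaudhari, Oyelaran, Castillo.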